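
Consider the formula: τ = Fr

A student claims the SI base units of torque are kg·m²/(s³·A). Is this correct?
Units of each symbol in τ = Fr:
  F (force): kg·m/s²
  r (lever arm): m

Multiplying the contributions: [kg·m/s²] · [m]
Adding exponents of each base unit: kg: 1, m: 2, s: -2
SI base units of torque: kg·m²/s²

The claimed units kg·m²/(s³·A) (exponents kg: 1, m: 2, s: -3, A: -1) do not match the derived units kg·m²/s² (exponents kg: 1, m: 2, s: -2), so the claim is incorrect.

Answer: No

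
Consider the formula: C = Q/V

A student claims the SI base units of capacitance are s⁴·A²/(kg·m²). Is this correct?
Units of each symbol in C = Q/V:
  Q (charge, in coulombs): s·A
  V (voltage, in volts): kg·m²/(s³·A)  → in the denominator, contributes s³·A/(kg·m²)

Multiplying the contributions: [s·A] · [s³·A/(kg·m²)]
Adding exponents of each base unit: kg: -1, m: -2, s: 4, A: 2
SI base units of capacitance: s⁴·A²/(kg·m²)

The claimed units s⁴·A²/(kg·m²) match the derived units, so the claim is correct.

Answer: Yes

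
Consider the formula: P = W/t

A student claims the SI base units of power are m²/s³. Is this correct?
Units of each symbol in P = W/t:
  W (work): kg·m²/s²
  t (time): s  → in the denominator, contributes 1/s

Multiplying the contributions: [kg·m²/s²] · [1/s]
Adding exponents of each base unit: kg: 1, m: 2, s: -3
SI base units of power: kg·m²/s³

The claimed units m²/s³ (exponents m: 2, s: -3) do not match the derived units kg·m²/s³ (exponents kg: 1, m: 2, s: -3), so the claim is incorrect.

Answer: No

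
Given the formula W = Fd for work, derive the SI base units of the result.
Units of each symbol in W = Fd:
  F (force): kg·m/s²
  d (displacement): m

Multiplying the contributions: [kg·m/s²] · [m]
Adding exponents of each base unit: kg: 1, m: 2, s: -2
SI base units of work: kg·m²/s²

Answer: kg·m²/s²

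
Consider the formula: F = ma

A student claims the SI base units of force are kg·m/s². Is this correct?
Units of each symbol in F = ma:
  m (mass): kg
  a (acceleration): m/s²

Multiplying the contributions: [kg] · [m/s²]
Adding exponents of each base unit: kg: 1, m: 1, s: -2
SI base units of force: kg·m/s²

The claimed units kg·m/s² match the derived units, so the claim is correct.

Answer: Yes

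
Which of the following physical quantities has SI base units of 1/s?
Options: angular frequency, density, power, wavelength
Checking the SI base units of each option:
  angular frequency (ω = 2πf): 1/s  ✓ matches
  density (ρ = m/V): kg/m³  ✗
  power (P = W/t): kg·m²/s³  ✗
  wavelength (λ = v/f): m  ✗

Only angular frequency has units 1/s.

Answer: angular frequency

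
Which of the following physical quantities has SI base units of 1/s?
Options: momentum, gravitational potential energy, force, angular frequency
Checking the SI base units of each option:
  momentum (p = mv): kg·m/s  ✗
  gravitational potential energy (U = -GMm/r): kg·m²/s²  ✗
  force (F = ma): kg·m/s²  ✗
  angular frequency (ω = 2πf): 1/s  ✓ matches

Only angular frequency has units 1/s.

Answer: angular frequency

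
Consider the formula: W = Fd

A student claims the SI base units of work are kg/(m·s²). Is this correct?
Units of each symbol in W = Fd:
  F (force): kg·m/s²
  d (displacement): m

Multiplying the contributions: [kg·m/s²] · [m]
Adding exponents of each base unit: kg: 1, m: 2, s: -2
SI base units of work: kg·m²/s²

The claimed units kg/(m·s²) (exponents kg: 1, m: -1, s: -2) do not match the derived units kg·m²/s² (exponents kg: 1, m: 2, s: -2), so the claim is incorrect.

Answer: No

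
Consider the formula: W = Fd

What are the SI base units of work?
Units of each symbol in W = Fd:
  F (force): kg·m/s²
  d (displacement): m

Multiplying the contributions: [kg·m/s²] · [m]
Adding exponents of each base unit: kg: 1, m: 2, s: -2
SI base units of work: kg·m²/s²

Answer: kg·m²/s²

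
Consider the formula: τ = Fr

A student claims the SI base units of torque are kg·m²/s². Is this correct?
Units of each symbol in τ = Fr:
  F (force): kg·m/s²
  r (lever arm): m

Multiplying the contributions: [kg·m/s²] · [m]
Adding exponents of each base unit: kg: 1, m: 2, s: -2
SI base units of torque: kg·m²/s²

The claimed units kg·m²/s² match the derived units, so the claim is correct.

Answer: Yes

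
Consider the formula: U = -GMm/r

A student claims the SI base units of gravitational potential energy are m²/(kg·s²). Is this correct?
Units of each symbol in U = -GMm/r:
  G (gravitational constant): m³/(kg·s²)
  M (mass): kg
  m (mass): kg
  r (distance): m  → in the denominator, contributes 1/m
  The minus sign does not affect the units.

Multiplying the contributions: [m³/(kg·s²)] · [kg] · [kg] · [1/m]
Adding exponents of each base unit: kg: 1, m: 2, s: -2
SI base units of gravitational potential energy: kg·m²/s²

The claimed units m²/(kg·s²) (exponents kg: -1, m: 2, s: -2) do not match the derived units kg·m²/s² (exponents kg: 1, m: 2, s: -2), so the claim is incorrect.

Answer: No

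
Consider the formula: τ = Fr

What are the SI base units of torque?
Units of each symbol in τ = Fr:
  F (force): kg·m/s²
  r (lever arm): m

Multiplying the contributions: [kg·m/s²] · [m]
Adding exponents of each base unit: kg: 1, m: 2, s: -2
SI base units of torque: kg·m²/s²

Answer: kg·m²/s²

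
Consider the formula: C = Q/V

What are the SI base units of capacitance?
Units of each symbol in C = Q/V:
  Q (charge, in coulombs): s·A
  V (voltage, in volts): kg·m²/(s³·A)  → in the denominator, contributes s³·A/(kg·m²)

Multiplying the contributions: [s·A] · [s³·A/(kg·m²)]
Adding exponents of each base unit: kg: -1, m: -2, s: 4, A: 2
SI base units of capacitance: s⁴·A²/(kg·m²)

Answer: s⁴·A²/(kg·m²)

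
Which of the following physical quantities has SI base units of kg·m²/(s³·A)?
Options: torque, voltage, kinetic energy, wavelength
Checking the SI base units of each option:
  torque (τ = Fr): kg·m²/s²  ✗
  voltage (V = IR): kg·m²/(s³·A)  ✓ matches
  kinetic energy (E = ½mv²): kg·m²/s²  ✗
  wavelength (λ = v/f): m  ✗

Only voltage has units kg·m²/(s³·A).

Answer: voltage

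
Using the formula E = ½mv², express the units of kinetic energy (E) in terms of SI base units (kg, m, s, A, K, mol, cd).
Units of each symbol in E = ½mv²:
  m (mass): kg
  v (speed): m/s  → to the power 2, contributes m²/s²
  The factor ½ is dimensionless.

Multiplying the contributions: [kg] · [m²/s²]
Adding exponents of each base unit: kg: 1, m: 2, s: -2
SI base units of kinetic energy: kg·m²/s²

Answer: kg·m²/s²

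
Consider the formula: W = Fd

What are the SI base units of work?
Units of each symbol in W = Fd:
  F (force): kg·m/s²
  d (displacement): m

Multiplying the contributions: [kg·m/s²] · [m]
Adding exponents of each base unit: kg: 1, m: 2, s: -2
SI base units of work: kg·m²/s²

Answer: kg·m²/s²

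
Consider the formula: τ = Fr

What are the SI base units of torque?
Units of each symbol in τ = Fr:
  F (force): kg·m/s²
  r (lever arm): m

Multiplying the contributions: [kg·m/s²] · [m]
Adding exponents of each base unit: kg: 1, m: 2, s: -2
SI base units of torque: kg·m²/s²

Answer: kg·m²/s²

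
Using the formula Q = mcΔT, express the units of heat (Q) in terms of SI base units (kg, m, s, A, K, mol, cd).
Units of each symbol in Q = mcΔT:
  m (mass): kg
  c (specific heat capacity, in J/(kg·K)): m²/(s²·K)
  ΔT (temperature change): K

Multiplying the contributions: [kg] · [m²/(s²·K)] · [K]
Adding exponents of each base unit: kg: 1, m: 2, s: -2
SI base units of heat: kg·m²/s²

Answer: kg·m²/s²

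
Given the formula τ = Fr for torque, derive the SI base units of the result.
Units of each symbol in τ = Fr:
  F (force): kg·m/s²
  r (lever arm): m

Multiplying the contributions: [kg·m/s²] · [m]
Adding exponents of each base unit: kg: 1, m: 2, s: -2
SI base units of torque: kg·m²/s²

Answer: kg·m²/s²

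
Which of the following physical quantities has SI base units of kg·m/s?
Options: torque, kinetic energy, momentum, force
Checking the SI base units of each option:
  torque (τ = Fr): kg·m²/s²  ✗
  kinetic energy (E = ½mv²): kg·m²/s²  ✗
  momentum (p = mv): kg·m/s  ✓ matches
  force (F = ma): kg·m/s²  ✗

Only momentum has units kg·m/s.

Answer: momentum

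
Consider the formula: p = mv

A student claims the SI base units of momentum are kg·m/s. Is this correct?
Units of each symbol in p = mv:
  m (mass): kg
  v (velocity): m/s

Multiplying the contributions: [kg] · [m/s]
Adding exponents of each base unit: kg: 1, m: 1, s: -1
SI base units of momentum: kg·m/s

The claimed units kg·m/s match the derived units, so the claim is correct.

Answer: Yes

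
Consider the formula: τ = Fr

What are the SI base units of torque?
Units of each symbol in τ = Fr:
  F (force): kg·m/s²
  r (lever arm): m

Multiplying the contributions: [kg·m/s²] · [m]
Adding exponents of each base unit: kg: 1, m: 2, s: -2
SI base units of torque: kg·m²/s²

Answer: kg·m²/s²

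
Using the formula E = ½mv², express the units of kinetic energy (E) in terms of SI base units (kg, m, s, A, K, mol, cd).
Units of each symbol in E = ½mv²:
  m (mass): kg
  v (speed): m/s  → to the power 2, contributes m²/s²
  The factor ½ is dimensionless.

Multiplying the contributions: [kg] · [m²/s²]
Adding exponents of each base unit: kg: 1, m: 2, s: -2
SI base units of kinetic energy: kg·m²/s²

Answer: kg·m²/s²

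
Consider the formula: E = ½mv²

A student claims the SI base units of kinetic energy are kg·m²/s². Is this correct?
Units of each symbol in E = ½mv²:
  m (mass): kg
  v (speed): m/s  → to the power 2, contributes m²/s²
  The factor ½ is dimensionless.

Multiplying the contributions: [kg] · [m²/s²]
Adding exponents of each base unit: kg: 1, m: 2, s: -2
SI base units of kinetic energy: kg·m²/s²

The claimed units kg·m²/s² match the derived units, so the claim is correct.

Answer: Yes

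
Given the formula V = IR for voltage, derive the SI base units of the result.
Units of each symbol in V = IR:
  I (current): A
  R (resistance, in ohms): kg·m²/(s³·A²)

Multiplying the contributions: [A] · [kg·m²/(s³·A²)]
Adding exponents of each base unit: kg: 1, m: 2, s: -3, A: -1
SI base units of voltage: kg·m²/(s³·A)

Answer: kg·m²/(s³·A)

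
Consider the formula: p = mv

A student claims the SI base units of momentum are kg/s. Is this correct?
Units of each symbol in p = mv:
  m (mass): kg
  v (velocity): m/s

Multiplying the contributions: [kg] · [m/s]
Adding exponents of each base unit: kg: 1, m: 1, s: -1
SI base units of momentum: kg·m/s

The claimed units kg/s (exponents kg: 1, s: -1) do not match the derived units kg·m/s (exponents kg: 1, m: 1, s: -1), so the claim is incorrect.

Answer: No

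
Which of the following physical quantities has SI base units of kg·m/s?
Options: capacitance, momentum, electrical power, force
Checking the SI base units of each option:
  capacitance (C = Q/V): s⁴·A²/(kg·m²)  ✗
  momentum (p = mv): kg·m/s  ✓ matches
  electrical power (P = IV): kg·m²/s³  ✗
  force (F = ma): kg·m/s²  ✗

Only momentum has units kg·m/s.

Answer: momentum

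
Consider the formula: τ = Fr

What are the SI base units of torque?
Units of each symbol in τ = Fr:
  F (force): kg·m/s²
  r (lever arm): m

Multiplying the contributions: [kg·m/s²] · [m]
Adding exponents of each base unit: kg: 1, m: 2, s: -2
SI base units of torque: kg·m²/s²

Answer: kg·m²/s²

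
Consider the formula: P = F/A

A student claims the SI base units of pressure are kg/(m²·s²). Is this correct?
Units of each symbol in P = F/A:
  F (force): kg·m/s²
  A (area): m²  → in the denominator, contributes 1/m²

Multiplying the contributions: [kg·m/s²] · [1/m²]
Adding exponents of each base unit: kg: 1, m: -1, s: -2
SI base units of pressure: kg/(m·s²)

The claimed units kg/(m²·s²) (exponents kg: 1, m: -2, s: -2) do not match the derived units kg/(m·s²) (exponents kg: 1, m: -1, s: -2), so the claim is incorrect.

Answer: No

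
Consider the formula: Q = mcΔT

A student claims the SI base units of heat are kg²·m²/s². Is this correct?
Units of each symbol in Q = mcΔT:
  m (mass): kg
  c (specific heat capacity, in J/(kg·K)): m²/(s²·K)
  ΔT (temperature change): K

Multiplying the contributions: [kg] · [m²/(s²·K)] · [K]
Adding exponents of each base unit: kg: 1, m: 2, s: -2
SI base units of heat: kg·m²/s²

The claimed units kg²·m²/s² (exponents kg: 2, m: 2, s: -2) do not match the derived units kg·m²/s² (exponents kg: 1, m: 2, s: -2), so the claim is incorrect.

Answer: No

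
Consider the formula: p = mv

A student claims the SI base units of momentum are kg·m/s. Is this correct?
Units of each symbol in p = mv:
  m (mass): kg
  v (velocity): m/s

Multiplying the contributions: [kg] · [m/s]
Adding exponents of each base unit: kg: 1, m: 1, s: -1
SI base units of momentum: kg·m/s

The claimed units kg·m/s match the derived units, so the claim is correct.

Answer: Yes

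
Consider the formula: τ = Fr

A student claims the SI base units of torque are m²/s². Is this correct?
Units of each symbol in τ = Fr:
  F (force): kg·m/s²
  r (lever arm): m

Multiplying the contributions: [kg·m/s²] · [m]
Adding exponents of each base unit: kg: 1, m: 2, s: -2
SI base units of torque: kg·m²/s²

The claimed units m²/s² (exponents m: 2, s: -2) do not match the derived units kg·m²/s² (exponents kg: 1, m: 2, s: -2), so the claim is incorrect.

Answer: No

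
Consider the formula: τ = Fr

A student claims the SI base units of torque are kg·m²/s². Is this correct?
Units of each symbol in τ = Fr:
  F (force): kg·m/s²
  r (lever arm): m

Multiplying the contributions: [kg·m/s²] · [m]
Adding exponents of each base unit: kg: 1, m: 2, s: -2
SI base units of torque: kg·m²/s²

The claimed units kg·m²/s² match the derived units, so the claim is correct.

Answer: Yes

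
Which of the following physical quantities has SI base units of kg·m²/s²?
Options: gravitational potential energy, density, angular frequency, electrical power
Checking the SI base units of each option:
  gravitational potential energy (U = -GMm/r): kg·m²/s²  ✓ matches
  density (ρ = m/V): kg/m³  ✗
  angular frequency (ω = 2πf): 1/s  ✗
  electrical power (P = IV): kg·m²/s³  ✗

Only gravitational potential energy has units kg·m²/s².

Answer: gravitational potential energy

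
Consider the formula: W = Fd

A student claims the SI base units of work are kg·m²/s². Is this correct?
Units of each symbol in W = Fd:
  F (force): kg·m/s²
  d (displacement): m

Multiplying the contributions: [kg·m/s²] · [m]
Adding exponents of each base unit: kg: 1, m: 2, s: -2
SI base units of work: kg·m²/s²

The claimed units kg·m²/s² match the derived units, so the claim is correct.

Answer: Yes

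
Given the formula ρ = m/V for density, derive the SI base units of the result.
Units of each symbol in ρ = m/V:
  m (mass): kg
  V (volume): m³  → in the denominator, contributes 1/m³

Multiplying the contributions: [kg] · [1/m³]
Adding exponents of each base unit: kg: 1, m: -3
SI base units of density: kg/m³

Answer: kg/m³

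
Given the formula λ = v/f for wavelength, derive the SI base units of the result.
Units of each symbol in λ = v/f:
  v (wave speed): m/s
  f (frequency): 1/s  → in the denominator, contributes s

Multiplying the contributions: [m/s] · [s]
Adding exponents of each base unit: m: 1
SI base units of wavelength: m

Answer: m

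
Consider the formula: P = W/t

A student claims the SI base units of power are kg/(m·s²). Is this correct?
Units of each symbol in P = W/t:
  W (work): kg·m²/s²
  t (time): s  → in the denominator, contributes 1/s

Multiplying the contributions: [kg·m²/s²] · [1/s]
Adding exponents of each base unit: kg: 1, m: 2, s: -3
SI base units of power: kg·m²/s³

The claimed units kg/(m·s²) (exponents kg: 1, m: -1, s: -2) do not match the derived units kg·m²/s³ (exponents kg: 1, m: 2, s: -3), so the claim is incorrect.

Answer: No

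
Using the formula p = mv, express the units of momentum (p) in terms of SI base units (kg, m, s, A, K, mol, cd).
Units of each symbol in p = mv:
  m (mass): kg
  v (velocity): m/s

Multiplying the contributions: [kg] · [m/s]
Adding exponents of each base unit: kg: 1, m: 1, s: -1
SI base units of momentum: kg·m/s

Answer: kg·m/s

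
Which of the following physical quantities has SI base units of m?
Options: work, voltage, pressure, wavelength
Checking the SI base units of each option:
  work (W = Fd): kg·m²/s²  ✗
  voltage (V = IR): kg·m²/(s³·A)  ✗
  pressure (P = F/A): kg/(m·s²)  ✗
  wavelength (λ = v/f): m  ✓ matches

Only wavelength has units m.

Answer: wavelength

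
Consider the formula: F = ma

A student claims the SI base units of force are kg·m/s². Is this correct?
Units of each symbol in F = ma:
  m (mass): kg
  a (acceleration): m/s²

Multiplying the contributions: [kg] · [m/s²]
Adding exponents of each base unit: kg: 1, m: 1, s: -2
SI base units of force: kg·m/s²

The claimed units kg·m/s² match the derived units, so the claim is correct.

Answer: Yes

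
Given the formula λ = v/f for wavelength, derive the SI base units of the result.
Units of each symbol in λ = v/f:
  v (wave speed): m/s
  f (frequency): 1/s  → in the denominator, contributes s

Multiplying the contributions: [m/s] · [s]
Adding exponents of each base unit: m: 1
SI base units of wavelength: m

Answer: m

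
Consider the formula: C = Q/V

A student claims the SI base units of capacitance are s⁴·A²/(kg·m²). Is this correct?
Units of each symbol in C = Q/V:
  Q (charge, in coulombs): s·A
  V (voltage, in volts): kg·m²/(s³·A)  → in the denominator, contributes s³·A/(kg·m²)

Multiplying the contributions: [s·A] · [s³·A/(kg·m²)]
Adding exponents of each base unit: kg: -1, m: -2, s: 4, A: 2
SI base units of capacitance: s⁴·A²/(kg·m²)

The claimed units s⁴·A²/(kg·m²) match the derived units, so the claim is correct.

Answer: Yes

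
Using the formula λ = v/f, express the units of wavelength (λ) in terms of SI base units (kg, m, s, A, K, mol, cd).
Units of each symbol in λ = v/f:
  v (wave speed): m/s
  f (frequency): 1/s  → in the denominator, contributes s

Multiplying the contributions: [m/s] · [s]
Adding exponents of each base unit: m: 1
SI base units of wavelength: m

Answer: m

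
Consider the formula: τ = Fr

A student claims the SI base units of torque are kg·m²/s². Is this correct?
Units of each symbol in τ = Fr:
  F (force): kg·m/s²
  r (lever arm): m

Multiplying the contributions: [kg·m/s²] · [m]
Adding exponents of each base unit: kg: 1, m: 2, s: -2
SI base units of torque: kg·m²/s²

The claimed units kg·m²/s² match the derived units, so the claim is correct.

Answer: Yes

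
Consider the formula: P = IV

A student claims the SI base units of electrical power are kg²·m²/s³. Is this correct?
Units of each symbol in P = IV:
  I (current): A
  V (voltage, in volts): kg·m²/(s³·A)

Multiplying the contributions: [A] · [kg·m²/(s³·A)]
Adding exponents of each base unit: kg: 1, m: 2, s: -3
SI base units of electrical power: kg·m²/s³

The claimed units kg²·m²/s³ (exponents kg: 2, m: 2, s: -3) do not match the derived units kg·m²/s³ (exponents kg: 1, m: 2, s: -3), so the claim is incorrect.

Answer: No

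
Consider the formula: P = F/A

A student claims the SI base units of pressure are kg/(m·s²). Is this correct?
Units of each symbol in P = F/A:
  F (force): kg·m/s²
  A (area): m²  → in the denominator, contributes 1/m²

Multiplying the contributions: [kg·m/s²] · [1/m²]
Adding exponents of each base unit: kg: 1, m: -1, s: -2
SI base units of pressure: kg/(m·s²)

The claimed units kg/(m·s²) match the derived units, so the claim is correct.

Answer: Yes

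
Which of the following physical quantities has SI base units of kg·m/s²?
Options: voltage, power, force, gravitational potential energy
Checking the SI base units of each option:
  voltage (V = IR): kg·m²/(s³·A)  ✗
  power (P = W/t): kg·m²/s³  ✗
  force (F = ma): kg·m/s²  ✓ matches
  gravitational potential energy (U = -GMm/r): kg·m²/s²  ✗

Only force has units kg·m/s².

Answer: force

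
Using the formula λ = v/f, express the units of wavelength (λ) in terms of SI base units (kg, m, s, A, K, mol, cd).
Units of each symbol in λ = v/f:
  v (wave speed): m/s
  f (frequency): 1/s  → in the denominator, contributes s

Multiplying the contributions: [m/s] · [s]
Adding exponents of each base unit: m: 1
SI base units of wavelength: m

Answer: m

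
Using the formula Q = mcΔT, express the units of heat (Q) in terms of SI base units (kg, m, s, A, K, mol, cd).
Units of each symbol in Q = mcΔT:
  m (mass): kg
  c (specific heat capacity, in J/(kg·K)): m²/(s²·K)
  ΔT (temperature change): K

Multiplying the contributions: [kg] · [m²/(s²·K)] · [K]
Adding exponents of each base unit: kg: 1, m: 2, s: -2
SI base units of heat: kg·m²/s²

Answer: kg·m²/s²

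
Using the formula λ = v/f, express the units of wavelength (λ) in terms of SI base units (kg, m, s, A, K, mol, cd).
Units of each symbol in λ = v/f:
  v (wave speed): m/s
  f (frequency): 1/s  → in the denominator, contributes s

Multiplying the contributions: [m/s] · [s]
Adding exponents of each base unit: m: 1
SI base units of wavelength: m

Answer: m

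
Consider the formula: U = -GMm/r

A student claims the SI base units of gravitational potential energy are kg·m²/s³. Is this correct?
Units of each symbol in U = -GMm/r:
  G (gravitational constant): m³/(kg·s²)
  M (mass): kg
  m (mass): kg
  r (distance): m  → in the denominator, contributes 1/m
  The minus sign does not affect the units.

Multiplying the contributions: [m³/(kg·s²)] · [kg] · [kg] · [1/m]
Adding exponents of each base unit: kg: 1, m: 2, s: -2
SI base units of gravitational potential energy: kg·m²/s²

The claimed units kg·m²/s³ (exponents kg: 1, m: 2, s: -3) do not match the derived units kg·m²/s² (exponents kg: 1, m: 2, s: -2), so the claim is incorrect.

Answer: No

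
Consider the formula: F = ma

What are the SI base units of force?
Units of each symbol in F = ma:
  m (mass): kg
  a (acceleration): m/s²

Multiplying the contributions: [kg] · [m/s²]
Adding exponents of each base unit: kg: 1, m: 1, s: -2
SI base units of force: kg·m/s²

Answer: kg·m/s²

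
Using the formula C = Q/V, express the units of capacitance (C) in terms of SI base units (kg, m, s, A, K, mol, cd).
Units of each symbol in C = Q/V:
  Q (charge, in coulombs): s·A
  V (voltage, in volts): kg·m²/(s³·A)  → in the denominator, contributes s³·A/(kg·m²)

Multiplying the contributions: [s·A] · [s³·A/(kg·m²)]
Adding exponents of each base unit: kg: -1, m: -2, s: 4, A: 2
SI base units of capacitance: s⁴·A²/(kg·m²)

Answer: s⁴·A²/(kg·m²)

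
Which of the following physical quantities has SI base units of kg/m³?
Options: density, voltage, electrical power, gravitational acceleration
Checking the SI base units of each option:
  density (ρ = m/V): kg/m³  ✓ matches
  voltage (V = IR): kg·m²/(s³·A)  ✗
  electrical power (P = IV): kg·m²/s³  ✗
  gravitational acceleration (g = GM/r²): m/s²  ✗

Only density has units kg/m³.

Answer: density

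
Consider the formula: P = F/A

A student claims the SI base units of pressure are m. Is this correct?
Units of each symbol in P = F/A:
  F (force): kg·m/s²
  A (area): m²  → in the denominator, contributes 1/m²

Multiplying the contributions: [kg·m/s²] · [1/m²]
Adding exponents of each base unit: kg: 1, m: -1, s: -2
SI base units of pressure: kg/(m·s²)

The claimed units m (exponents m: 1) do not match the derived units kg/(m·s²) (exponents kg: 1, m: -1, s: -2), so the claim is incorrect.

Answer: No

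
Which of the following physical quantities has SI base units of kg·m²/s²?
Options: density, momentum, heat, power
Checking the SI base units of each option:
  density (ρ = m/V): kg/m³  ✗
  momentum (p = mv): kg·m/s  ✗
  heat (Q = mcΔT): kg·m²/s²  ✓ matches
  power (P = W/t): kg·m²/s³  ✗

Only heat has units kg·m²/s².

Answer: heat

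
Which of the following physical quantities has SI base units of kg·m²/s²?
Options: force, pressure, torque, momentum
Checking the SI base units of each option:
  force (F = ma): kg·m/s²  ✗
  pressure (P = F/A): kg/(m·s²)  ✗
  torque (τ = Fr): kg·m²/s²  ✓ matches
  momentum (p = mv): kg·m/s  ✗

Only torque has units kg·m²/s².

Answer: torque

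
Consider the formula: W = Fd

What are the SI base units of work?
Units of each symbol in W = Fd:
  F (force): kg·m/s²
  d (displacement): m

Multiplying the contributions: [kg·m/s²] · [m]
Adding exponents of each base unit: kg: 1, m: 2, s: -2
SI base units of work: kg·m²/s²

Answer: kg·m²/s²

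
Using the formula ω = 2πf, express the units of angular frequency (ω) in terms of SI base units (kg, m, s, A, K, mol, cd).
Units of each symbol in ω = 2πf:
  f (frequency): 1/s
  The factor 2π is dimensionless.

Multiplying the contributions: [1/s]
Adding exponents of each base unit: s: -1
SI base units of angular frequency: 1/s

Answer: 1/s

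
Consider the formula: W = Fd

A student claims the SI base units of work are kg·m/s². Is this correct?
Units of each symbol in W = Fd:
  F (force): kg·m/s²
  d (displacement): m

Multiplying the contributions: [kg·m/s²] · [m]
Adding exponents of each base unit: kg: 1, m: 2, s: -2
SI base units of work: kg·m²/s²

The claimed units kg·m/s² (exponents kg: 1, m: 1, s: -2) do not match the derived units kg·m²/s² (exponents kg: 1, m: 2, s: -2), so the claim is incorrect.

Answer: No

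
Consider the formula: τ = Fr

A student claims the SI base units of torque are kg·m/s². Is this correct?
Units of each symbol in τ = Fr:
  F (force): kg·m/s²
  r (lever arm): m

Multiplying the contributions: [kg·m/s²] · [m]
Adding exponents of each base unit: kg: 1, m: 2, s: -2
SI base units of torque: kg·m²/s²

The claimed units kg·m/s² (exponents kg: 1, m: 1, s: -2) do not match the derived units kg·m²/s² (exponents kg: 1, m: 2, s: -2), so the claim is incorrect.

Answer: No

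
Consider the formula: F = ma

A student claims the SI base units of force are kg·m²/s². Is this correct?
Units of each symbol in F = ma:
  m (mass): kg
  a (acceleration): m/s²

Multiplying the contributions: [kg] · [m/s²]
Adding exponents of each base unit: kg: 1, m: 1, s: -2
SI base units of force: kg·m/s²

The claimed units kg·m²/s² (exponents kg: 1, m: 2, s: -2) do not match the derived units kg·m/s² (exponents kg: 1, m: 1, s: -2), so the claim is incorrect.

Answer: No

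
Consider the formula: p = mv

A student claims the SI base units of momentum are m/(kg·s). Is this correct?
Units of each symbol in p = mv:
  m (mass): kg
  v (velocity): m/s

Multiplying the contributions: [kg] · [m/s]
Adding exponents of each base unit: kg: 1, m: 1, s: -1
SI base units of momentum: kg·m/s

The claimed units m/(kg·s) (exponents kg: -1, m: 1, s: -1) do not match the derived units kg·m/s (exponents kg: 1, m: 1, s: -1), so the claim is incorrect.

Answer: No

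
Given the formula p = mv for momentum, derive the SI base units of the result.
Units of each symbol in p = mv:
  m (mass): kg
  v (velocity): m/s

Multiplying the contributions: [kg] · [m/s]
Adding exponents of each base unit: kg: 1, m: 1, s: -1
SI base units of momentum: kg·m/s

Answer: kg·m/s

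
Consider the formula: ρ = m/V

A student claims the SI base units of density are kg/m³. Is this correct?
Units of each symbol in ρ = m/V:
  m (mass): kg
  V (volume): m³  → in the denominator, contributes 1/m³

Multiplying the contributions: [kg] · [1/m³]
Adding exponents of each base unit: kg: 1, m: -3
SI base units of density: kg/m³

The claimed units kg/m³ match the derived units, so the claim is correct.

Answer: Yes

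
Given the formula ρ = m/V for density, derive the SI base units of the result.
Units of each symbol in ρ = m/V:
  m (mass): kg
  V (volume): m³  → in the denominator, contributes 1/m³

Multiplying the contributions: [kg] · [1/m³]
Adding exponents of each base unit: kg: 1, m: -3
SI base units of density: kg/m³

Answer: kg/m³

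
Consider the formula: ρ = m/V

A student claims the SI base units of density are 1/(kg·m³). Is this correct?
Units of each symbol in ρ = m/V:
  m (mass): kg
  V (volume): m³  → in the denominator, contributes 1/m³

Multiplying the contributions: [kg] · [1/m³]
Adding exponents of each base unit: kg: 1, m: -3
SI base units of density: kg/m³

The claimed units 1/(kg·m³) (exponents kg: -1, m: -3) do not match the derived units kg/m³ (exponents kg: 1, m: -3), so the claim is incorrect.

Answer: No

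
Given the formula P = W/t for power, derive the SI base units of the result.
Units of each symbol in P = W/t:
  W (work): kg·m²/s²
  t (time): s  → in the denominator, contributes 1/s

Multiplying the contributions: [kg·m²/s²] · [1/s]
Adding exponents of each base unit: kg: 1, m: 2, s: -3
SI base units of power: kg·m²/s³

Answer: kg·m²/s³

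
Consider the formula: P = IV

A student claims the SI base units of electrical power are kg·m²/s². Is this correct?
Units of each symbol in P = IV:
  I (current): A
  V (voltage, in volts): kg·m²/(s³·A)

Multiplying the contributions: [A] · [kg·m²/(s³·A)]
Adding exponents of each base unit: kg: 1, m: 2, s: -3
SI base units of electrical power: kg·m²/s³

The claimed units kg·m²/s² (exponents kg: 1, m: 2, s: -2) do not match the derived units kg·m²/s³ (exponents kg: 1, m: 2, s: -3), so the claim is incorrect.

Answer: No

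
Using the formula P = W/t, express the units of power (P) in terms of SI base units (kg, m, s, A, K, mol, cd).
Units of each symbol in P = W/t:
  W (work): kg·m²/s²
  t (time): s  → in the denominator, contributes 1/s

Multiplying the contributions: [kg·m²/s²] · [1/s]
Adding exponents of each base unit: kg: 1, m: 2, s: -3
SI base units of power: kg·m²/s³

Answer: kg·m²/s³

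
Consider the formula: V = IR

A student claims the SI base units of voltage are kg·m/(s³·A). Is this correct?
Units of each symbol in V = IR:
  I (current): A
  R (resistance, in ohms): kg·m²/(s³·A²)

Multiplying the contributions: [A] · [kg·m²/(s³·A²)]
Adding exponents of each base unit: kg: 1, m: 2, s: -3, A: -1
SI base units of voltage: kg·m²/(s³·A)

The claimed units kg·m/(s³·A) (exponents kg: 1, m: 1, s: -3, A: -1) do not match the derived units kg·m²/(s³·A) (exponents kg: 1, m: 2, s: -3, A: -1), so the claim is incorrect.

Answer: No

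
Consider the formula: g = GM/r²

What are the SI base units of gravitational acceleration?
Units of each symbol in g = GM/r²:
  G (gravitational constant): m³/(kg·s²)
  M (mass): kg
  r (distance): m  → to the power 2 in the denominator, contributes 1/m²

Multiplying the contributions: [m³/(kg·s²)] · [kg] · [1/m²]
Adding exponents of each base unit: m: 1, s: -2
SI base units of gravitational acceleration: m/s²

Answer: m/s²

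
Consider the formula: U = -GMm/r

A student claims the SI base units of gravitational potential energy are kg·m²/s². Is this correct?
Units of each symbol in U = -GMm/r:
  G (gravitational constant): m³/(kg·s²)
  M (mass): kg
  m (mass): kg
  r (distance): m  → in the denominator, contributes 1/m
  The minus sign does not affect the units.

Multiplying the contributions: [m³/(kg·s²)] · [kg] · [kg] · [1/m]
Adding exponents of each base unit: kg: 1, m: 2, s: -2
SI base units of gravitational potential energy: kg·m²/s²

The claimed units kg·m²/s² match the derived units, so the claim is correct.

Answer: Yes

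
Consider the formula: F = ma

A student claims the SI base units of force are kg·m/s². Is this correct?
Units of each symbol in F = ma:
  m (mass): kg
  a (acceleration): m/s²

Multiplying the contributions: [kg] · [m/s²]
Adding exponents of each base unit: kg: 1, m: 1, s: -2
SI base units of force: kg·m/s²

The claimed units kg·m/s² match the derived units, so the claim is correct.

Answer: Yes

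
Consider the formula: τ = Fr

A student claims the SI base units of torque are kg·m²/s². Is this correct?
Units of each symbol in τ = Fr:
  F (force): kg·m/s²
  r (lever arm): m

Multiplying the contributions: [kg·m/s²] · [m]
Adding exponents of each base unit: kg: 1, m: 2, s: -2
SI base units of torque: kg·m²/s²

The claimed units kg·m²/s² match the derived units, so the claim is correct.

Answer: Yes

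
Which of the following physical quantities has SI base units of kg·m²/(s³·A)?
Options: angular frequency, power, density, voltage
Checking the SI base units of each option:
  angular frequency (ω = 2πf): 1/s  ✗
  power (P = W/t): kg·m²/s³  ✗
  density (ρ = m/V): kg/m³  ✗
  voltage (V = IR): kg·m²/(s³·A)  ✓ matches

Only voltage has units kg·m²/(s³·A).

Answer: voltage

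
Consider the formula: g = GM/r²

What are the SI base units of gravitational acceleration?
Units of each symbol in g = GM/r²:
  G (gravitational constant): m³/(kg·s²)
  M (mass): kg
  r (distance): m  → to the power 2 in the denominator, contributes 1/m²

Multiplying the contributions: [m³/(kg·s²)] · [kg] · [1/m²]
Adding exponents of each base unit: m: 1, s: -2
SI base units of gravitational acceleration: m/s²

Answer: m/s²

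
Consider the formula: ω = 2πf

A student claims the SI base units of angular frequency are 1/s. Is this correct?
Units of each symbol in ω = 2πf:
  f (frequency): 1/s
  The factor 2π is dimensionless.

Multiplying the contributions: [1/s]
Adding exponents of each base unit: s: -1
SI base units of angular frequency: 1/s

The claimed units 1/s match the derived units, so the claim is correct.

Answer: Yes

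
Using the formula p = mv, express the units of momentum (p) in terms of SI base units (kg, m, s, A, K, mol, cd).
Units of each symbol in p = mv:
  m (mass): kg
  v (velocity): m/s

Multiplying the contributions: [kg] · [m/s]
Adding exponents of each base unit: kg: 1, m: 1, s: -1
SI base units of momentum: kg·m/s

Answer: kg·m/s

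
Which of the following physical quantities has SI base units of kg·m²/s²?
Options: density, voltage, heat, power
Checking the SI base units of each option:
  density (ρ = m/V): kg/m³  ✗
  voltage (V = IR): kg·m²/(s³·A)  ✗
  heat (Q = mcΔT): kg·m²/s²  ✓ matches
  power (P = W/t): kg·m²/s³  ✗

Only heat has units kg·m²/s².

Answer: heat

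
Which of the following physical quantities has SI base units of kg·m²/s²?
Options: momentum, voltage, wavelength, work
Checking the SI base units of each option:
  momentum (p = mv): kg·m/s  ✗
  voltage (V = IR): kg·m²/(s³·A)  ✗
  wavelength (λ = v/f): m  ✗
  work (W = Fd): kg·m²/s²  ✓ matches

Only work has units kg·m²/s².

Answer: work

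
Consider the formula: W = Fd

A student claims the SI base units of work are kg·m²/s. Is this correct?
Units of each symbol in W = Fd:
  F (force): kg·m/s²
  d (displacement): m

Multiplying the contributions: [kg·m/s²] · [m]
Adding exponents of each base unit: kg: 1, m: 2, s: -2
SI base units of work: kg·m²/s²

The claimed units kg·m²/s (exponents kg: 1, m: 2, s: -1) do not match the derived units kg·m²/s² (exponents kg: 1, m: 2, s: -2), so the claim is incorrect.

Answer: No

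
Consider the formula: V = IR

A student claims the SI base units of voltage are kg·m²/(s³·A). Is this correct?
Units of each symbol in V = IR:
  I (current): A
  R (resistance, in ohms): kg·m²/(s³·A²)

Multiplying the contributions: [A] · [kg·m²/(s³·A²)]
Adding exponents of each base unit: kg: 1, m: 2, s: -3, A: -1
SI base units of voltage: kg·m²/(s³·A)

The claimed units kg·m²/(s³·A) match the derived units, so the claim is correct.

Answer: Yes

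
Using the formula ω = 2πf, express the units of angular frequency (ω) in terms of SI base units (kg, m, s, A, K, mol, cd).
Units of each symbol in ω = 2πf:
  f (frequency): 1/s
  The factor 2π is dimensionless.

Multiplying the contributions: [1/s]
Adding exponents of each base unit: s: -1
SI base units of angular frequency: 1/s

Answer: 1/s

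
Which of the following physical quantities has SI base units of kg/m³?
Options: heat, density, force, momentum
Checking the SI base units of each option:
  heat (Q = mcΔT): kg·m²/s²  ✗
  density (ρ = m/V): kg/m³  ✓ matches
  force (F = ma): kg·m/s²  ✗
  momentum (p = mv): kg·m/s  ✗

Only density has units kg/m³.

Answer: density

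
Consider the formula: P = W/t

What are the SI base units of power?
Units of each symbol in P = W/t:
  W (work): kg·m²/s²
  t (time): s  → in the denominator, contributes 1/s

Multiplying the contributions: [kg·m²/s²] · [1/s]
Adding exponents of each base unit: kg: 1, m: 2, s: -3
SI base units of power: kg·m²/s³

Answer: kg·m²/s³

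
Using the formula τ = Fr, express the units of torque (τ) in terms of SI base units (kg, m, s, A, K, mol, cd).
Units of each symbol in τ = Fr:
  F (force): kg·m/s²
  r (lever arm): m

Multiplying the contributions: [kg·m/s²] · [m]
Adding exponents of each base unit: kg: 1, m: 2, s: -2
SI base units of torque: kg·m²/s²

Answer: kg·m²/s²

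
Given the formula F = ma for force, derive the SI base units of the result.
Units of each symbol in F = ma:
  m (mass): kg
  a (acceleration): m/s²

Multiplying the contributions: [kg] · [m/s²]
Adding exponents of each base unit: kg: 1, m: 1, s: -2
SI base units of force: kg·m/s²

Answer: kg·m/s²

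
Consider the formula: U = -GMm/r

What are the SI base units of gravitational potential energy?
Units of each symbol in U = -GMm/r:
  G (gravitational constant): m³/(kg·s²)
  M (mass): kg
  m (mass): kg
  r (distance): m  → in the denominator, contributes 1/m
  The minus sign does not affect the units.

Multiplying the contributions: [m³/(kg·s²)] · [kg] · [kg] · [1/m]
Adding exponents of each base unit: kg: 1, m: 2, s: -2
SI base units of gravitational potential energy: kg·m²/s²

Answer: kg·m²/s²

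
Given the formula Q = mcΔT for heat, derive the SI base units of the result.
Units of each symbol in Q = mcΔT:
  m (mass): kg
  c (specific heat capacity, in J/(kg·K)): m²/(s²·K)
  ΔT (temperature change): K

Multiplying the contributions: [kg] · [m²/(s²·K)] · [K]
Adding exponents of each base unit: kg: 1, m: 2, s: -2
SI base units of heat: kg·m²/s²

Answer: kg·m²/s²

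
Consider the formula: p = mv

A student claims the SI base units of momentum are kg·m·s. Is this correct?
Units of each symbol in p = mv:
  m (mass): kg
  v (velocity): m/s

Multiplying the contributions: [kg] · [m/s]
Adding exponents of each base unit: kg: 1, m: 1, s: -1
SI base units of momentum: kg·m/s

The claimed units kg·m·s (exponents kg: 1, m: 1, s: 1) do not match the derived units kg·m/s (exponents kg: 1, m: 1, s: -1), so the claim is incorrect.

Answer: No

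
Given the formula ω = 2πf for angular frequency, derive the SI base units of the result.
Units of each symbol in ω = 2πf:
  f (frequency): 1/s
  The factor 2π is dimensionless.

Multiplying the contributions: [1/s]
Adding exponents of each base unit: s: -1
SI base units of angular frequency: 1/s

Answer: 1/s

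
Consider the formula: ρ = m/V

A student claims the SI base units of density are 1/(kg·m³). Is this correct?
Units of each symbol in ρ = m/V:
  m (mass): kg
  V (volume): m³  → in the denominator, contributes 1/m³

Multiplying the contributions: [kg] · [1/m³]
Adding exponents of each base unit: kg: 1, m: -3
SI base units of density: kg/m³

The claimed units 1/(kg·m³) (exponents kg: -1, m: -3) do not match the derived units kg/m³ (exponents kg: 1, m: -3), so the claim is incorrect.

Answer: No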